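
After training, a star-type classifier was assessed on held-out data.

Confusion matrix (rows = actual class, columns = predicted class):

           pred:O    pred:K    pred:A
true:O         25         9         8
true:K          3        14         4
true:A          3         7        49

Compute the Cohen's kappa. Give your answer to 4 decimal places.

0.5565

Observed agreement pₒ = trace/N = 88/122 = 0.72131
Expected agreement pₑ = Σ (rowᵢ·colᵢ)/N² = (42·31 + 21·30 + 59·61)/122² = 0.37161
κ = (pₒ − pₑ)/(1 − pₑ) = (0.72131 − 0.37161)/(1 − 0.37161) = 0.5565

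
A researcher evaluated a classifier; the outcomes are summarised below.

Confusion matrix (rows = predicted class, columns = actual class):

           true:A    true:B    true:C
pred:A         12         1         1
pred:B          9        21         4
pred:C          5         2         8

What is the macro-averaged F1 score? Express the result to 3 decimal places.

0.632

Per-class F1 score (2·TP/(2·TP+FP+FN)):
  A: TP=12, FP=1+1=2, FN=9+5=14 → 24/40 = 0.6000
  B: TP=21, FP=9+4=13, FN=1+2=3 → 42/58 = 0.7241
  C: TP=8, FP=5+2=7, FN=1+4=5 → 16/28 = 0.5714
Macro-F1 score = mean = (0.6000 + 0.7241 + 0.5714) / 3 = 0.632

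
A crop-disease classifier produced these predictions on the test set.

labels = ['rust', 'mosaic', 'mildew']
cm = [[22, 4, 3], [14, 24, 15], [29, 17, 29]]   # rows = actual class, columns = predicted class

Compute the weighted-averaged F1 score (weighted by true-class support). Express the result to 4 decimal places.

0.4789

Per-class F1 score (2·TP/(2·TP+FP+FN)):
  rust: TP=22, FP=14+29=43, FN=4+3=7 → 44/94 = 0.46809
  mosaic: TP=24, FP=4+17=21, FN=14+15=29 → 48/98 = 0.48980
  mildew: TP=29, FP=3+15=18, FN=29+17=46 → 58/122 = 0.47541
Weighted-F1 score = Σ (supportᵢ/N)·F1 scoreᵢ with N=157: (29/157)·0.46809 + (53/157)·0.48980 + (75/157)·0.47541 = 0.4789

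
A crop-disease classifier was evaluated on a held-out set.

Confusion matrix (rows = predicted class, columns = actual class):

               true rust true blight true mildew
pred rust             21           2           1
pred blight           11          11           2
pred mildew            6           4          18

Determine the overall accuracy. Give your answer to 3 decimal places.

0.658

Accuracy = trace / total = (21+11+18=50) / 76 = 50/76 = 0.658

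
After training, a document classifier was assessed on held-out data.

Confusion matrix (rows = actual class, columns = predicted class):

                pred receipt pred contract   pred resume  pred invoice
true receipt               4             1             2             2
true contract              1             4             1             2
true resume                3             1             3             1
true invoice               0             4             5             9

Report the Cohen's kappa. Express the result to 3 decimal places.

0.271

Observed agreement pₒ = trace/N = 20/43 = 0.4651
Expected agreement pₑ = Σ (rowᵢ·colᵢ)/N² = (9·8 + 8·10 + 8·11 + 18·14)/43² = 0.2661
κ = (pₒ − pₑ)/(1 − pₑ) = (0.4651 − 0.2661)/(1 − 0.2661) = 0.271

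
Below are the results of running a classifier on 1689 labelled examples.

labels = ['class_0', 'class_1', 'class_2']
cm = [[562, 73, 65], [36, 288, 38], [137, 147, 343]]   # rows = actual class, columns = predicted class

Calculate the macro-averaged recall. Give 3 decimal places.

Per-class recall (TP/(TP+FN)):
  class_0: TP=562, FN=73+65=138 → 562/700 = 0.8029
  class_1: TP=288, FN=36+38=74 → 288/362 = 0.7956
  class_2: TP=343, FN=137+147=284 → 343/627 = 0.5470
Macro-recall = mean = (0.8029 + 0.7956 + 0.5470) / 3 = 0.715

0.715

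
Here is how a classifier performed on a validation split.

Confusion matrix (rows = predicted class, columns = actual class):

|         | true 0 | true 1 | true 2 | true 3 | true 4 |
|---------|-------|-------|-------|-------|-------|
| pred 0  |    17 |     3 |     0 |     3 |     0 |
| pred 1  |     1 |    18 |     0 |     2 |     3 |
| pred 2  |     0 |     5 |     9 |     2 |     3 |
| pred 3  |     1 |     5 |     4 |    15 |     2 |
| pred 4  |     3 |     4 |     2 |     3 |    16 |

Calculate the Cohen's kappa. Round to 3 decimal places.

0.523

Observed agreement pₒ = trace/N = 75/121 = 0.6198
Expected agreement pₑ = Σ (rowᵢ·colᵢ)/N² = (22·23 + 35·24 + 15·19 + 25·27 + 24·28)/121² = 0.2034
κ = (pₒ − pₑ)/(1 − pₑ) = (0.6198 − 0.2034)/(1 − 0.2034) = 0.523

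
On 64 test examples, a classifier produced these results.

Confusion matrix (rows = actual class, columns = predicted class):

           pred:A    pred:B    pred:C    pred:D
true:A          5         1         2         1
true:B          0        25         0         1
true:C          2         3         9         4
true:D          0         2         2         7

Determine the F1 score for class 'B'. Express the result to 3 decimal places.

0.877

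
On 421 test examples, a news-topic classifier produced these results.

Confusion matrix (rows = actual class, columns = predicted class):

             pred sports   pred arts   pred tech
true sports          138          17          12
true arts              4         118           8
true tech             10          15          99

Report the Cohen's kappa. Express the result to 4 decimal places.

0.7637

Observed agreement pₒ = trace/N = 355/421 = 0.84323
Expected agreement pₑ = Σ (rowᵢ·colᵢ)/N² = (167·152 + 130·150 + 124·119)/421² = 0.33649
κ = (pₒ − pₑ)/(1 − pₑ) = (0.84323 − 0.33649)/(1 − 0.33649) = 0.7637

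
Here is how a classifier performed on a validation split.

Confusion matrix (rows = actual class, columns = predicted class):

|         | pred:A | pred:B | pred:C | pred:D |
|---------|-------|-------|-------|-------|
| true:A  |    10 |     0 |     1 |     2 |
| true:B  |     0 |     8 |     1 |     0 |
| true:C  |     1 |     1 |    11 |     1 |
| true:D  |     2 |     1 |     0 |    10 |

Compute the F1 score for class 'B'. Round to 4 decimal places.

F1 score = 2·TP/(2·TP+FP+FN).
B: TP=8, FP=0+1+1=2, FN=0+1+0=1 → 16/19 = 0.84211

0.8421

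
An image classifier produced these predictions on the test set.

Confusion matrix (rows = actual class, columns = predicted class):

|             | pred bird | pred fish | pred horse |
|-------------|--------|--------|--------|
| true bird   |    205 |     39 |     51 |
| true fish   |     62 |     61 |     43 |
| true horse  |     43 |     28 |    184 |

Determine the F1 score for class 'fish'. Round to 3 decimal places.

Take TP from the diagonal, FP from the rest of the 'fish' prediction marginal, FN from the rest of the 'fish' actual marginal.
F1 score = 2·TP/(2·TP+FP+FN).
fish: TP=61, FP=39+28=67, FN=62+43=105 → 122/294 = 0.4150

0.415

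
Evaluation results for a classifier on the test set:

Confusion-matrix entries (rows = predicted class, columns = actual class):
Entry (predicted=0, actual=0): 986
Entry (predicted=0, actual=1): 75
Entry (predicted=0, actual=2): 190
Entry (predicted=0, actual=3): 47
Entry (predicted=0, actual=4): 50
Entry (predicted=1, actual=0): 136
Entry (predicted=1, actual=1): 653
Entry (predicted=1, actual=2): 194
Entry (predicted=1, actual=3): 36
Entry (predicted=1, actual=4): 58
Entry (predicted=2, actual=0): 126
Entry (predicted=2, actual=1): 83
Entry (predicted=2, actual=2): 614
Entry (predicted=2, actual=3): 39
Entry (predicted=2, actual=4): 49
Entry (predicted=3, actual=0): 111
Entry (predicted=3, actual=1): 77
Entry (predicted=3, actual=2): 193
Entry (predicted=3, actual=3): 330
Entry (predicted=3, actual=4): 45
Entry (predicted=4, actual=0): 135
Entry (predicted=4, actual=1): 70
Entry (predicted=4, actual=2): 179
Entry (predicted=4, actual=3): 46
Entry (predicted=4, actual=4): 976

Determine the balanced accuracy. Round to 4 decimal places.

0.6562

Balanced accuracy = mean of per-class recall.
  0: recall = 986/1494 = 0.65997
  1: recall = 653/958 = 0.68163
  2: recall = 614/1370 = 0.44818
  3: recall = 330/498 = 0.66265
  4: recall = 976/1178 = 0.82852
Mean = (0.65997 + 0.68163 + 0.44818 + 0.66265 + 0.82852) / 5 = 0.6562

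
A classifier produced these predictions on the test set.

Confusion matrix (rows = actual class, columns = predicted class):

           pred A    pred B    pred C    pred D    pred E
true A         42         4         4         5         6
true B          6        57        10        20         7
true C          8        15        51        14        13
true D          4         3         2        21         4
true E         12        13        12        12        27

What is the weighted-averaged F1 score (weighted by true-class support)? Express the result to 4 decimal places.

Per-class F1 score (2·TP/(2·TP+FP+FN)):
  A: TP=42, FP=6+8+4+12=30, FN=4+4+5+6=19 → 84/133 = 0.63158
  B: TP=57, FP=4+15+3+13=35, FN=6+10+20+7=43 → 114/192 = 0.59375
  C: TP=51, FP=4+10+2+12=28, FN=8+15+14+13=50 → 102/180 = 0.56667
  D: TP=21, FP=5+20+14+12=51, FN=4+3+2+4=13 → 42/106 = 0.39623
  E: TP=27, FP=6+7+13+4=30, FN=12+13+12+12=49 → 54/133 = 0.40602
Weighted-F1 score = Σ (supportᵢ/N)·F1 scoreᵢ with N=372: (61/372)·0.63158 + (100/372)·0.59375 + (101/372)·0.56667 + (34/372)·0.39623 + (76/372)·0.40602 = 0.5362

0.5362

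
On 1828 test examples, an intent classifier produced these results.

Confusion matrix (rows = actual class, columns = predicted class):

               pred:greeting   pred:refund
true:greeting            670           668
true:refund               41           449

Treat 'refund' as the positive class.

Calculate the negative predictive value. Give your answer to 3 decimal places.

NPV = TN/(TN+FN) = 670/(670+41) = 0.942

0.942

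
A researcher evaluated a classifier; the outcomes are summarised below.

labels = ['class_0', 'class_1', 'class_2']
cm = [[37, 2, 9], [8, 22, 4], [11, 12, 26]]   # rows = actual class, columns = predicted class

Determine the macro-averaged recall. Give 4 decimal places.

0.6495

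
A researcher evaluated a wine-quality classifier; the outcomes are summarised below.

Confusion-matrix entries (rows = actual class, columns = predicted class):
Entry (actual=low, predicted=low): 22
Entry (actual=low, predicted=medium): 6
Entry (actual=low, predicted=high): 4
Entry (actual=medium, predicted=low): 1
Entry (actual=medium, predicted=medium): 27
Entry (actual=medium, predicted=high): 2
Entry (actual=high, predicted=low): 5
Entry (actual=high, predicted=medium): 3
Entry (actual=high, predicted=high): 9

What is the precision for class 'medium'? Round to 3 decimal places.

0.750

One-vs-rest for 'medium': TP = diagonal; FP = other classes predicted 'medium'; FN = 'medium' predicted as other.
precision = TP/(TP+FP).
medium: TP=27, FP=6+3=9 → 27/36 = 0.7500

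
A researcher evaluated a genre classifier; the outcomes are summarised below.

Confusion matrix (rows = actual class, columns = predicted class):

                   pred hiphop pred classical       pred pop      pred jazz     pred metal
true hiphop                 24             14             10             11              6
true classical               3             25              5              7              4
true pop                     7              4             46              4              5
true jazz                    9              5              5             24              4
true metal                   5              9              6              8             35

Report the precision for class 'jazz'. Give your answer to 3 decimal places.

0.444

Take TP from the diagonal, FP from the rest of the 'jazz' prediction marginal, FN from the rest of the 'jazz' actual marginal.
precision = TP/(TP+FP).
jazz: TP=24, FP=11+7+4+8=30 → 24/54 = 0.4444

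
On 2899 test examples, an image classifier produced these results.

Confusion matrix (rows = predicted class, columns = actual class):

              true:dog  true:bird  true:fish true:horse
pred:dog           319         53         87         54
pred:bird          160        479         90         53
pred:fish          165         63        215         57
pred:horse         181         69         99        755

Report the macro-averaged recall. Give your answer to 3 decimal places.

Per-class recall (TP/(TP+FN)):
  dog: TP=319, FN=160+165+181=506 → 319/825 = 0.3867
  bird: TP=479, FN=53+63+69=185 → 479/664 = 0.7214
  fish: TP=215, FN=87+90+99=276 → 215/491 = 0.4379
  horse: TP=755, FN=54+53+57=164 → 755/919 = 0.8215
Macro-recall = mean = (0.3867 + 0.7214 + 0.4379 + 0.8215) / 4 = 0.592

0.592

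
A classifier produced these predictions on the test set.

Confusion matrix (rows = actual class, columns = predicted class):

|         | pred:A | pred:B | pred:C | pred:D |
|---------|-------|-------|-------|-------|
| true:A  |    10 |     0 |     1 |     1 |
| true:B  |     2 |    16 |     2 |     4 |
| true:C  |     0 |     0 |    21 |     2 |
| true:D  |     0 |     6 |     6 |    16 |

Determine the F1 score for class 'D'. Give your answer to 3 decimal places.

Treat 'D' as positive and all other classes as negative.
F1 score = 2·TP/(2·TP+FP+FN).
D: TP=16, FP=1+4+2=7, FN=0+6+6=12 → 32/51 = 0.6275

0.627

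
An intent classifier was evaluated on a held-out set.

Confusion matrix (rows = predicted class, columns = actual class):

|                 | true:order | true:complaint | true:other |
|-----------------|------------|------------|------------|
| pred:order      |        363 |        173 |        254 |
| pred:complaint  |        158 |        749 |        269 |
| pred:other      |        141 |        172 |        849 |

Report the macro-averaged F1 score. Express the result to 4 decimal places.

0.6100

Per-class F1 score (2·TP/(2·TP+FP+FN)):
  order: TP=363, FP=173+254=427, FN=158+141=299 → 726/1452 = 0.50000
  complaint: TP=749, FP=158+269=427, FN=173+172=345 → 1498/2270 = 0.65991
  other: TP=849, FP=141+172=313, FN=254+269=523 → 1698/2534 = 0.67009
Macro-F1 score = mean = (0.50000 + 0.65991 + 0.67009) / 3 = 0.6100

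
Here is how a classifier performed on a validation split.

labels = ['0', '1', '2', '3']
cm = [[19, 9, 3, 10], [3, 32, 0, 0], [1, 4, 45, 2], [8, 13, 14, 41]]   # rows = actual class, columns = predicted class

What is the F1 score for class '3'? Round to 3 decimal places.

0.636

One-vs-rest for '3': TP = diagonal; FP = other classes predicted '3'; FN = '3' predicted as other.
F1 score = 2·TP/(2·TP+FP+FN).
3: TP=41, FP=10+0+2=12, FN=8+13+14=35 → 82/129 = 0.6357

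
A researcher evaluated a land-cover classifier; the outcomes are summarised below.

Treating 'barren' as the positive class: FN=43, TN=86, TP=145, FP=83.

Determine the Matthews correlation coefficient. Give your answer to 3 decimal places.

0.291

MCC = (TP·TN − FP·FN) / √((TP+FP)(TP+FN)(TN+FP)(TN+FN))
Numerator = 145·86 − 83·43 = 8901
Denominator = √(228·188·169·129) = √934478064 = 30569.2339
MCC = 8901 / 30569.2339 = 0.291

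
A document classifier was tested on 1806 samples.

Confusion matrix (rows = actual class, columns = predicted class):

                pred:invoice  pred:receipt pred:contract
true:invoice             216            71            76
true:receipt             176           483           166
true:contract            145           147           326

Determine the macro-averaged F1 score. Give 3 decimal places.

0.554

Per-class F1 score (2·TP/(2·TP+FP+FN)):
  invoice: TP=216, FP=176+145=321, FN=71+76=147 → 432/900 = 0.4800
  receipt: TP=483, FP=71+147=218, FN=176+166=342 → 966/1526 = 0.6330
  contract: TP=326, FP=76+166=242, FN=145+147=292 → 652/1186 = 0.5497
Macro-F1 score = mean = (0.4800 + 0.6330 + 0.5497) / 3 = 0.554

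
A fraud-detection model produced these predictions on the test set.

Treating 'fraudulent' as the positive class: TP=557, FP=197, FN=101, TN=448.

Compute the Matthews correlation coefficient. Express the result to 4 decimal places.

0.5479

MCC = (TP·TN − FP·FN) / √((TP+FP)(TP+FN)(TN+FP)(TN+FN))
Numerator = 557·448 − 197·101 = 229639
Denominator = √(754·658·645·549) = √175682821860 = 419145.3469
MCC = 229639 / 419145.3469 = 0.5479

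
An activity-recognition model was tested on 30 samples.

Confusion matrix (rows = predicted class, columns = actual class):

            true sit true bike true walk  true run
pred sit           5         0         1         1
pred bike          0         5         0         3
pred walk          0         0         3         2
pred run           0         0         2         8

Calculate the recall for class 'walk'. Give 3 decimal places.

0.500

One-vs-rest for 'walk': TP = diagonal; FP = other classes predicted 'walk'; FN = 'walk' predicted as other.
recall = TP/(TP+FN).
walk: TP=3, FN=1+0+2=3 → 3/6 = 0.5000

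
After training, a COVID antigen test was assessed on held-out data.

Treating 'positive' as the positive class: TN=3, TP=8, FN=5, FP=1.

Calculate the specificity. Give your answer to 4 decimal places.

Specificity = TN/(TN+FP) = 3/(3+1) = 0.7500

0.7500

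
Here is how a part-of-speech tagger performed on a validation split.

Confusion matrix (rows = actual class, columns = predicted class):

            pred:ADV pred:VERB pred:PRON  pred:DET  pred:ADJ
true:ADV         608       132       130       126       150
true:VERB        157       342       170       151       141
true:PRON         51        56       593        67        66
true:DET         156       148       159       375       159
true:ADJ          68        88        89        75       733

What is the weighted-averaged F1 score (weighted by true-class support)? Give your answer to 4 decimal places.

0.5224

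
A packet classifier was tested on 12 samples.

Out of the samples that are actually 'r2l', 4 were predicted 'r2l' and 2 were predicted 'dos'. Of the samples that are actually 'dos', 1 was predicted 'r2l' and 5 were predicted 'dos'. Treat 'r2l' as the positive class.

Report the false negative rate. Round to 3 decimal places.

FNR = FN/(FN+TP) = 2/(2+4) = 0.333

0.333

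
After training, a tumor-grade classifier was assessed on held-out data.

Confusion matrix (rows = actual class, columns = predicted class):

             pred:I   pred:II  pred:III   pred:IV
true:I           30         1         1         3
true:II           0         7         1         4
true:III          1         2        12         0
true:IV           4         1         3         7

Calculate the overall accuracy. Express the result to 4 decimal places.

0.7273

Accuracy = trace / total = (30+7+12+7=56) / 77 = 56/77 = 0.7273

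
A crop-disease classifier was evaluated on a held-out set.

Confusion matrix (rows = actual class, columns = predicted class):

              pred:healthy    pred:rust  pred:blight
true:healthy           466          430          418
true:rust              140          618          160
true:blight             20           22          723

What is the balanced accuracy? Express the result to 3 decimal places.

0.658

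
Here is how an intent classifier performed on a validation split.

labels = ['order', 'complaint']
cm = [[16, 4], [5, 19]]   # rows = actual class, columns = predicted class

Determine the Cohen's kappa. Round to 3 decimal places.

0.589

Observed agreement pₒ = trace/N = 35/44 = 0.7955
Expected agreement pₑ = Σ (rowᵢ·colᵢ)/N² = (20·21 + 24·23)/44² = 0.5021
κ = (pₒ − pₑ)/(1 − pₑ) = (0.7955 − 0.5021)/(1 − 0.5021) = 0.589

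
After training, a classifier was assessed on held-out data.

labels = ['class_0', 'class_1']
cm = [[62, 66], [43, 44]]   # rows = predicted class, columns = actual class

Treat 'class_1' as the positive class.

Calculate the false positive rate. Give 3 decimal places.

FPR = FP/(FP+TN) = 43/(43+62) = 0.410

0.410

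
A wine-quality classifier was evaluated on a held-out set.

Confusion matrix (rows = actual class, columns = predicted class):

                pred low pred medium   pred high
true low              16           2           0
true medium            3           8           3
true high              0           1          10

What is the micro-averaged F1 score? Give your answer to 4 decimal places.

Micro-averaging pools counts across classes: ΣTP=34, ΣFP=9, ΣFN=9.
Micro-F1 score = 2·TP/(2·TP+FP+FN) on pooled counts = 0.7907 (equals overall accuracy in single-label multiclass).

0.7907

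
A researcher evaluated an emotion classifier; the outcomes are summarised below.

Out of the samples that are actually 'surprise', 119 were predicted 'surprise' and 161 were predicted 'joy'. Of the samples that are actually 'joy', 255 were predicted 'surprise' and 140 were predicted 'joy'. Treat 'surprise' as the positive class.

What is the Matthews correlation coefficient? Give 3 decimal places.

-0.219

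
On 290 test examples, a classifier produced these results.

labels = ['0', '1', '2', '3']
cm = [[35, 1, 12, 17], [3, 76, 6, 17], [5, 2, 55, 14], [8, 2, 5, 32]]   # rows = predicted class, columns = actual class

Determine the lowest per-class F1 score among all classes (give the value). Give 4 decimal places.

0.5039

Per-class F1 score (2·TP/(2·TP+FP+FN)):
  0: TP=35, FP=1+12+17=30, FN=3+5+8=16 → 70/116 = 0.60345
  1: TP=76, FP=3+6+17=26, FN=1+2+2=5 → 152/183 = 0.83060
  2: TP=55, FP=5+2+14=21, FN=12+6+5=23 → 110/154 = 0.71429
  3: TP=32, FP=8+2+5=15, FN=17+17+14=48 → 64/127 = 0.50394
Lowest is class '3' with F1 score = 0.5039.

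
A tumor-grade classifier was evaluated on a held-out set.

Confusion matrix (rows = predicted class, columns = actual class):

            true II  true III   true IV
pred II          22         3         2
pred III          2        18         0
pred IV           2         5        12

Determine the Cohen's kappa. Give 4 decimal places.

0.6778

Observed agreement pₒ = trace/N = 52/66 = 0.78788
Expected agreement pₑ = Σ (rowᵢ·colᵢ)/N² = (26·27 + 26·20 + 14·19)/66² = 0.34160
κ = (pₒ − pₑ)/(1 − pₑ) = (0.78788 − 0.34160)/(1 − 0.34160) = 0.6778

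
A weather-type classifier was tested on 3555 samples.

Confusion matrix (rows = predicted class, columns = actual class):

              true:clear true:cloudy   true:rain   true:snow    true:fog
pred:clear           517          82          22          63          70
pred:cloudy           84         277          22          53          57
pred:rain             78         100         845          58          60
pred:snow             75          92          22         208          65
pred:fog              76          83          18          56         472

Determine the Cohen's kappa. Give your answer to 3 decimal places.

Observed agreement pₒ = trace/N = 2319/3555 = 0.6523
Expected agreement pₑ = Σ (rowᵢ·colᵢ)/N² = (830·754 + 634·493 + 929·1141 + 438·462 + 724·705)/3555² = 0.2145
κ = (pₒ − pₑ)/(1 − pₑ) = (0.6523 − 0.2145)/(1 − 0.2145) = 0.557

0.557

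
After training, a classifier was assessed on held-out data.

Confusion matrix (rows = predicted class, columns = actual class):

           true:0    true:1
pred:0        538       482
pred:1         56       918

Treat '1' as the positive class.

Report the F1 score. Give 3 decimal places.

0.773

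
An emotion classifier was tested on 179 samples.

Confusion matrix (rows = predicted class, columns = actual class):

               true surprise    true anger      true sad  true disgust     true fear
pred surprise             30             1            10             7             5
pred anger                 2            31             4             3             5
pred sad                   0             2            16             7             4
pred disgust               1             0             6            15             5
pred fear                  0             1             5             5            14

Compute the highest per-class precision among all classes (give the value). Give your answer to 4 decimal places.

0.6889

Per-class precision (TP/(TP+FP)):
  surprise: TP=30, FP=1+10+7+5=23 → 30/53 = 0.56604
  anger: TP=31, FP=2+4+3+5=14 → 31/45 = 0.68889
  sad: TP=16, FP=0+2+7+4=13 → 16/29 = 0.55172
  disgust: TP=15, FP=1+0+6+5=12 → 15/27 = 0.55556
  fear: TP=14, FP=0+1+5+5=11 → 14/25 = 0.56000
Highest is class 'anger' with precision = 0.6889.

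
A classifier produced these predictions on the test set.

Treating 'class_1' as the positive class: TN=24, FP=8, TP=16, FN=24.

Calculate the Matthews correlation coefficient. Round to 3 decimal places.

0.158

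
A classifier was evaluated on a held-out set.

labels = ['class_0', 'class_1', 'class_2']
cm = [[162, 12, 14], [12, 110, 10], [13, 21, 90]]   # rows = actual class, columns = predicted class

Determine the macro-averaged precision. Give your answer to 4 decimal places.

Per-class precision (TP/(TP+FP)):
  class_0: TP=162, FP=12+13=25 → 162/187 = 0.86631
  class_1: TP=110, FP=12+21=33 → 110/143 = 0.76923
  class_2: TP=90, FP=14+10=24 → 90/114 = 0.78947
Macro-precision = mean = (0.86631 + 0.76923 + 0.78947) / 3 = 0.8083

0.8083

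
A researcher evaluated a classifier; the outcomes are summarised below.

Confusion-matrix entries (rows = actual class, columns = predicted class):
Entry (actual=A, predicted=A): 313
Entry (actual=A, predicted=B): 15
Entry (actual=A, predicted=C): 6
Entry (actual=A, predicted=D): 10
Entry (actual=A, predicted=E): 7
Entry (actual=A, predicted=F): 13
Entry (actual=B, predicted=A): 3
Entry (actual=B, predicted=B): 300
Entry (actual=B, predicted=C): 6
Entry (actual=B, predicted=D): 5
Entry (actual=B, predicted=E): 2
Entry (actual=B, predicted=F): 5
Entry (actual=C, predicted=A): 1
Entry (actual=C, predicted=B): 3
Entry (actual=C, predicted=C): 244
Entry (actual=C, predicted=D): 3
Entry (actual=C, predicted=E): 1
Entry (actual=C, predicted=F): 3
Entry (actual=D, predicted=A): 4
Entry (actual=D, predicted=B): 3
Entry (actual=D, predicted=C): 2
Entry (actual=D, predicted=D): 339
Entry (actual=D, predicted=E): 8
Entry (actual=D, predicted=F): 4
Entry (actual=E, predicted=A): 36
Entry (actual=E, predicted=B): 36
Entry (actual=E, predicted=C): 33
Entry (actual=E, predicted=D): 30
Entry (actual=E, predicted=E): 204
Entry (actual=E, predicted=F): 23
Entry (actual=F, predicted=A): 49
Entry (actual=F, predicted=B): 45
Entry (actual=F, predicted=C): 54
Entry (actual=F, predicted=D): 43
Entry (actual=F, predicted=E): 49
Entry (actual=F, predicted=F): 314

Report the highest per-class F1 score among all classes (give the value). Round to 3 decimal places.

Per-class F1 score (2·TP/(2·TP+FP+FN)):
  A: TP=313, FP=3+1+4+36+49=93, FN=15+6+10+7+13=51 → 626/770 = 0.8130
  B: TP=300, FP=15+3+3+36+45=102, FN=3+6+5+2+5=21 → 600/723 = 0.8299
  C: TP=244, FP=6+6+2+33+54=101, FN=1+3+3+1+3=11 → 488/600 = 0.8133
  D: TP=339, FP=10+5+3+30+43=91, FN=4+3+2+8+4=21 → 678/790 = 0.8582
  E: TP=204, FP=7+2+1+8+49=67, FN=36+36+33+30+23=158 → 408/633 = 0.6445
  F: TP=314, FP=13+5+3+4+23=48, FN=49+45+54+43+49=240 → 628/916 = 0.6856
Highest is class 'D' with F1 score = 0.858.

0.858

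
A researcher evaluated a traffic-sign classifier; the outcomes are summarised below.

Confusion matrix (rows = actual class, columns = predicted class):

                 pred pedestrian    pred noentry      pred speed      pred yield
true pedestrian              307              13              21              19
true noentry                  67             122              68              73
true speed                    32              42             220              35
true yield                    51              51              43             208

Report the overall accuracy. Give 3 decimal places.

0.625

Accuracy = trace / total = (307+122+220+208=857) / 1372 = 857/1372 = 0.625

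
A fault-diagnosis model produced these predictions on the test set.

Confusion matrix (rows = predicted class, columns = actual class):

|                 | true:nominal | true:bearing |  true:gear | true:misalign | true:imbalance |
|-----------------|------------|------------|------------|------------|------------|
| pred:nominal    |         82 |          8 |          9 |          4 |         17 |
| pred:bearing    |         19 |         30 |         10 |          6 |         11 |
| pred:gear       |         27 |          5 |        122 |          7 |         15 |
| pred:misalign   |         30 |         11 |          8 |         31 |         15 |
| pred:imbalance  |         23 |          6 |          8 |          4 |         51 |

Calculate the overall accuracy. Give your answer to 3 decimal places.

Accuracy = trace / total = (82+30+122+31+51=316) / 559 = 316/559 = 0.565

0.565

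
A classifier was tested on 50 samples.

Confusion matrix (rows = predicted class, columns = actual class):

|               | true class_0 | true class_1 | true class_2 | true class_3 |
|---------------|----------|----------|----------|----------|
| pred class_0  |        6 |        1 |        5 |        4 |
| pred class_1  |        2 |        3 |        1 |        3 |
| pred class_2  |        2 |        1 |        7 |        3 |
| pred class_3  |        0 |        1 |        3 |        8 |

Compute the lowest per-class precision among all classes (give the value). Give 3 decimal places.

Per-class precision (TP/(TP+FP)):
  class_0: TP=6, FP=1+5+4=10 → 6/16 = 0.3750
  class_1: TP=3, FP=2+1+3=6 → 3/9 = 0.3333
  class_2: TP=7, FP=2+1+3=6 → 7/13 = 0.5385
  class_3: TP=8, FP=0+1+3=4 → 8/12 = 0.6667
Lowest is class 'class_1' with precision = 0.333.

0.333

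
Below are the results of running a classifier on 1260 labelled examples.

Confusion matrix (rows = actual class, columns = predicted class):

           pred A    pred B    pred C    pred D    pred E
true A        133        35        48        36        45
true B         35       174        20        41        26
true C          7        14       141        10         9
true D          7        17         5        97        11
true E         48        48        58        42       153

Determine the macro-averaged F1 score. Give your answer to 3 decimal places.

0.555

Per-class F1 score (2·TP/(2·TP+FP+FN)):
  A: TP=133, FP=35+7+7+48=97, FN=35+48+36+45=164 → 266/527 = 0.5047
  B: TP=174, FP=35+14+17+48=114, FN=35+20+41+26=122 → 348/584 = 0.5959
  C: TP=141, FP=48+20+5+58=131, FN=7+14+10+9=40 → 282/453 = 0.6225
  D: TP=97, FP=36+41+10+42=129, FN=7+17+5+11=40 → 194/363 = 0.5344
  E: TP=153, FP=45+26+9+11=91, FN=48+48+58+42=196 → 306/593 = 0.5160
Macro-F1 score = mean = (0.5047 + 0.5959 + 0.6225 + 0.5344 + 0.5160) / 5 = 0.555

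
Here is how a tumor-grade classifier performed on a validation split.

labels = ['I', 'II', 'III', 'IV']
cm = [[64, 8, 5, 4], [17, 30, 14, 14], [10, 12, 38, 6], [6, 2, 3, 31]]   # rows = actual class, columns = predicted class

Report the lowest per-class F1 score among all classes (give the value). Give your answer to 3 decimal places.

Per-class F1 score (2·TP/(2·TP+FP+FN)):
  I: TP=64, FP=17+10+6=33, FN=8+5+4=17 → 128/178 = 0.7191
  II: TP=30, FP=8+12+2=22, FN=17+14+14=45 → 60/127 = 0.4724
  III: TP=38, FP=5+14+3=22, FN=10+12+6=28 → 76/126 = 0.6032
  IV: TP=31, FP=4+14+6=24, FN=6+2+3=11 → 62/97 = 0.6392
Lowest is class 'II' with F1 score = 0.472.

0.472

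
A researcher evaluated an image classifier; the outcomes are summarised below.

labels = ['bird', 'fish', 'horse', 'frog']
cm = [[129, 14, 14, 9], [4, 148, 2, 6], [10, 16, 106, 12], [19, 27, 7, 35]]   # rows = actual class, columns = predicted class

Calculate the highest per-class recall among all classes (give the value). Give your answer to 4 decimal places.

Per-class recall (TP/(TP+FN)):
  bird: TP=129, FN=14+14+9=37 → 129/166 = 0.77711
  fish: TP=148, FN=4+2+6=12 → 148/160 = 0.92500
  horse: TP=106, FN=10+16+12=38 → 106/144 = 0.73611
  frog: TP=35, FN=19+27+7=53 → 35/88 = 0.39773
Highest is class 'fish' with recall = 0.9250.

0.9250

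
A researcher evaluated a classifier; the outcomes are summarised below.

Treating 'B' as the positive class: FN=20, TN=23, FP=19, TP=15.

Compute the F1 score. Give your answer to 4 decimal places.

Precision = TP/(TP+FP) = 15/34 = 0.4412
Recall = TP/(TP+FN) = 15/35 = 0.4286
F1 = 2·TP/(2·TP+FP+FN) = 30/69 = 0.4348

0.4348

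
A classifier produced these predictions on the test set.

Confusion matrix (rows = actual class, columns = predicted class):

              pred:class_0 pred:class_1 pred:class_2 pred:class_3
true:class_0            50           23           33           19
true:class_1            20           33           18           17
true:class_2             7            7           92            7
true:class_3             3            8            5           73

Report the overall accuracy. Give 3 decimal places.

Accuracy = trace / total = (50+33+92+73=248) / 415 = 248/415 = 0.598

0.598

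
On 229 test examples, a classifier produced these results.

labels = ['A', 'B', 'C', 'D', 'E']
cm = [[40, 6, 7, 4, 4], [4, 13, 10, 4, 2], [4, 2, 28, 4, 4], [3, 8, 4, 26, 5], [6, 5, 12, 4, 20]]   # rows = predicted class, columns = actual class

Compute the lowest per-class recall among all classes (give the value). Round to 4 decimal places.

Per-class recall (TP/(TP+FN)):
  A: TP=40, FN=4+4+3+6=17 → 40/57 = 0.70175
  B: TP=13, FN=6+2+8+5=21 → 13/34 = 0.38235
  C: TP=28, FN=7+10+4+12=33 → 28/61 = 0.45902
  D: TP=26, FN=4+4+4+4=16 → 26/42 = 0.61905
  E: TP=20, FN=4+2+4+5=15 → 20/35 = 0.57143
Lowest is class 'B' with recall = 0.3824.

0.3824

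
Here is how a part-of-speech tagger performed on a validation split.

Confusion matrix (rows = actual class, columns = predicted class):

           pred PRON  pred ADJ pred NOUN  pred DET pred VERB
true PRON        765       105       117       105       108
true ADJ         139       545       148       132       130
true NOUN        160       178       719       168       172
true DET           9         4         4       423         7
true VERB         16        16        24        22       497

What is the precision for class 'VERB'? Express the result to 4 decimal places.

precision = TP/(TP+FP).
VERB: TP=497, FP=108+130+172+7=417 → 497/914 = 0.54376

0.5438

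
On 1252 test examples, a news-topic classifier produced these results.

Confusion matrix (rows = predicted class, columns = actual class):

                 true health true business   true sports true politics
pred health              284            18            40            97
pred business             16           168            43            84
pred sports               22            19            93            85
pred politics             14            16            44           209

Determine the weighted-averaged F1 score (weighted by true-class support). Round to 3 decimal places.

0.592

Per-class F1 score (2·TP/(2·TP+FP+FN)):
  health: TP=284, FP=18+40+97=155, FN=16+22+14=52 → 568/775 = 0.7329
  business: TP=168, FP=16+43+84=143, FN=18+19+16=53 → 336/532 = 0.6316
  sports: TP=93, FP=22+19+85=126, FN=40+43+44=127 → 186/439 = 0.4237
  politics: TP=209, FP=14+16+44=74, FN=97+84+85=266 → 418/758 = 0.5515
Weighted-F1 score = Σ (supportᵢ/N)·F1 scoreᵢ with N=1252: (336/1252)·0.7329 + (221/1252)·0.6316 + (220/1252)·0.4237 + (475/1252)·0.5515 = 0.592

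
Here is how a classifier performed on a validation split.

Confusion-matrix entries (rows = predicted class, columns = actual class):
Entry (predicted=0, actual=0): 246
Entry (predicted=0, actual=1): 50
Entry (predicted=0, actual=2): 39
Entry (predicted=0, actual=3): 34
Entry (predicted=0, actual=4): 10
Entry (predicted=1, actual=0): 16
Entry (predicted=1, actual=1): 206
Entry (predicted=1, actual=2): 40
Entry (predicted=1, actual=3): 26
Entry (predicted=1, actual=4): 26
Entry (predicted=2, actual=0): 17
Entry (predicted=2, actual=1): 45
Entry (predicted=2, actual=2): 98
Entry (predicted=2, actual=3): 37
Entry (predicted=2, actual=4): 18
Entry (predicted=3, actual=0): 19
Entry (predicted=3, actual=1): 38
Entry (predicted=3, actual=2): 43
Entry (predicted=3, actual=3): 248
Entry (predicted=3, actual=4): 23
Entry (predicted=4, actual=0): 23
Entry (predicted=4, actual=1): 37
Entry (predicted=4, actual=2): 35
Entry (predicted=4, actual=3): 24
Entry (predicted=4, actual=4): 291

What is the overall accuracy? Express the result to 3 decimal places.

0.645

Accuracy = trace / total = (246+206+98+248+291=1089) / 1689 = 1089/1689 = 0.645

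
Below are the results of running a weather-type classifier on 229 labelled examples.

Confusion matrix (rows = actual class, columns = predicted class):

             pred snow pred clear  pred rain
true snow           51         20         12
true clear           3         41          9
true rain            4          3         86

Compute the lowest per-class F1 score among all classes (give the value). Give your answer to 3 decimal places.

Per-class F1 score (2·TP/(2·TP+FP+FN)):
  snow: TP=51, FP=3+4=7, FN=20+12=32 → 102/141 = 0.7234
  clear: TP=41, FP=20+3=23, FN=3+9=12 → 82/117 = 0.7009
  rain: TP=86, FP=12+9=21, FN=4+3=7 → 172/200 = 0.8600
Lowest is class 'clear' with F1 score = 0.701.

0.701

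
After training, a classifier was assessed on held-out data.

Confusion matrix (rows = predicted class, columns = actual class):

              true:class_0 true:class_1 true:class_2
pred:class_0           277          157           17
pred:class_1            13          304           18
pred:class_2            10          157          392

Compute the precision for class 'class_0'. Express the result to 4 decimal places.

Take TP from the diagonal, FP from the rest of the 'class_0' prediction marginal, FN from the rest of the 'class_0' actual marginal.
precision = TP/(TP+FP).
class_0: TP=277, FP=157+17=174 → 277/451 = 0.61419

0.6142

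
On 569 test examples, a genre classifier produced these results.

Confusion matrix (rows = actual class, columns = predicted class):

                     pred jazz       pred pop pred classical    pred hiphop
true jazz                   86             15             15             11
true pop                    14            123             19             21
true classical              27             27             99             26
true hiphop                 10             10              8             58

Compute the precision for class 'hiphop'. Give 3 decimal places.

0.500

One-vs-rest for 'hiphop': TP = diagonal; FP = other classes predicted 'hiphop'; FN = 'hiphop' predicted as other.
precision = TP/(TP+FP).
hiphop: TP=58, FP=11+21+26=58 → 58/116 = 0.5000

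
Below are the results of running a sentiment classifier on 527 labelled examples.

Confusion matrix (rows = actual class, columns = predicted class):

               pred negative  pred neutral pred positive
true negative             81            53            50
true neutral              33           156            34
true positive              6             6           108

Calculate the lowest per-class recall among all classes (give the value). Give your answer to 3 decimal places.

Per-class recall (TP/(TP+FN)):
  negative: TP=81, FN=53+50=103 → 81/184 = 0.4402
  neutral: TP=156, FN=33+34=67 → 156/223 = 0.6996
  positive: TP=108, FN=6+6=12 → 108/120 = 0.9000
Lowest is class 'negative' with recall = 0.440.

0.440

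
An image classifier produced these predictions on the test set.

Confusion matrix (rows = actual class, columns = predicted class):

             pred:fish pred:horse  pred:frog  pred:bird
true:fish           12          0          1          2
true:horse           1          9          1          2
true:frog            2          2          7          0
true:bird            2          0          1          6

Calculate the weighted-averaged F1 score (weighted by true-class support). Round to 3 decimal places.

0.709

Per-class F1 score (2·TP/(2·TP+FP+FN)):
  fish: TP=12, FP=1+2+2=5, FN=0+1+2=3 → 24/32 = 0.7500
  horse: TP=9, FP=0+2+0=2, FN=1+1+2=4 → 18/24 = 0.7500
  frog: TP=7, FP=1+1+1=3, FN=2+2+0=4 → 14/21 = 0.6667
  bird: TP=6, FP=2+2+0=4, FN=2+0+1=3 → 12/19 = 0.6316
Weighted-F1 score = Σ (supportᵢ/N)·F1 scoreᵢ with N=48: (15/48)·0.7500 + (13/48)·0.7500 + (11/48)·0.6667 + (9/48)·0.6316 = 0.709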